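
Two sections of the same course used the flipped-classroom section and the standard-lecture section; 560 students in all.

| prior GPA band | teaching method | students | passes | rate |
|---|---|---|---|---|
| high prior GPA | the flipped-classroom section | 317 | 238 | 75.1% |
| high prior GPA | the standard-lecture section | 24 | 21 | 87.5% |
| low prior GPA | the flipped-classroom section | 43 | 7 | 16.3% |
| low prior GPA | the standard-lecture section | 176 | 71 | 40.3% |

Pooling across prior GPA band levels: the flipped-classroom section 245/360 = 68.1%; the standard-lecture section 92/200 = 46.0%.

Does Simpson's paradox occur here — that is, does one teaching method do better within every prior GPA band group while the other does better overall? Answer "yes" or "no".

Within each prior GPA band level (high prior GPA 75.1% vs 87.5%; low prior GPA 16.3% vs 40.3%), the standard-lecture section has the higher rate every time. Pooled: 68.1% vs 46.0% — the flipped-classroom section has the higher rate overall. The two comparisons disagree.

yes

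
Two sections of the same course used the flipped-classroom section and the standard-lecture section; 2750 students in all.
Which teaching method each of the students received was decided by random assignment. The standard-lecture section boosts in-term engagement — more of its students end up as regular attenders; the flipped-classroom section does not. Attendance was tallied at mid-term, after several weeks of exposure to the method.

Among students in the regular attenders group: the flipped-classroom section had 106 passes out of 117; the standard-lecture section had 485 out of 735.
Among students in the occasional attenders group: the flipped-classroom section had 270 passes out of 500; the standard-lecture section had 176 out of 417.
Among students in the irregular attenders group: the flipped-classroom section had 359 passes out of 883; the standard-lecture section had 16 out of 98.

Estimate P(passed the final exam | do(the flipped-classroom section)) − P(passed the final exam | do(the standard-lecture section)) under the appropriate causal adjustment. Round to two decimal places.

-0.05

The mid-term attendance-specific comparison favours the flipped-classroom section throughout, but the pooled figures favour the standard-lecture section. The question is whether to condition on mid-term attendance.
Mid-term attendance lies on the pathway teaching method → mid-term attendance → outcome, so adjusting for it blocks the indirect effect. For the total causal effect of teaching method, use the unadjusted pooled rates.
The causal difference is the pooled difference: 0.490 − 0.542 = -0.052.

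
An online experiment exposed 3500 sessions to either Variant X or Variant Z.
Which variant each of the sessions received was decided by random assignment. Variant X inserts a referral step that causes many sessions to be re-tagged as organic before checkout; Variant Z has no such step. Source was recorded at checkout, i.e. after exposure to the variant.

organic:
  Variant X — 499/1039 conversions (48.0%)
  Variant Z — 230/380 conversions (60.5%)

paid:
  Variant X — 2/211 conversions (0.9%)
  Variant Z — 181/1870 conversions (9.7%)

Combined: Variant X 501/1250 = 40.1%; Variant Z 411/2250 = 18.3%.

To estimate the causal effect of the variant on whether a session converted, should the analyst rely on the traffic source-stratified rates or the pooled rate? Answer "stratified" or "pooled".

Variant Z is higher inside every traffic source stratum but Variant X is higher in aggregate. Whether to stratify depends on how traffic source relates to the variant.
Traffic source is downstream of the variant. One should not condition on a consequence of treatment, so the overall rates are the right comparison.
Pooled: Variant X 40.1% vs Variant Z 18.3%; Variant X is higher overall.

pooled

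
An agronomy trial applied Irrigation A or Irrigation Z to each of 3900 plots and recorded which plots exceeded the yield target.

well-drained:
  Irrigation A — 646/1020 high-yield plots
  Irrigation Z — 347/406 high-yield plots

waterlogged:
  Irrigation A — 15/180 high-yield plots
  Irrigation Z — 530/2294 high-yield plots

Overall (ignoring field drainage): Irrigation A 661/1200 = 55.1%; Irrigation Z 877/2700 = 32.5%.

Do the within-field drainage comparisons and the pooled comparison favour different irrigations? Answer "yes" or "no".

Within each field drainage level (well-drained 63.3% vs 85.5%; waterlogged 8.3% vs 23.1%), Irrigation Z has the higher rate every time. Pooled: 55.1% vs 32.5% — Irrigation A has the higher rate overall. The two comparisons disagree.

yes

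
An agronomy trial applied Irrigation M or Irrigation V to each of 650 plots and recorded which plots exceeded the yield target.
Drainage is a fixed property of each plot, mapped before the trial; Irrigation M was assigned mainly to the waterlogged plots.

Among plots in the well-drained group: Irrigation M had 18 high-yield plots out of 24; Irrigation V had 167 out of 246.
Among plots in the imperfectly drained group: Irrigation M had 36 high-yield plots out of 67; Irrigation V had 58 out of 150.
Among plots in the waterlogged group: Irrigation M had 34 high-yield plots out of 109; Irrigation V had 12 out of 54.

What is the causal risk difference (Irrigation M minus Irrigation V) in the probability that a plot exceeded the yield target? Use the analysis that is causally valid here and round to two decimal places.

+0.10

Irrigation M is higher inside every field drainage stratum but Irrigation V is higher in aggregate. Whether to stratify depends on how field drainage relates to the irrigation.
Here field drainage is a common cause — it drives both which irrigation a case falls under and the outcome. The crude comparison mixes populations; the stratum-specific rates are the causally relevant ones.
Adjusting over the population distribution of field drainage: 0.415·(0.750−0.679) + 0.334·(0.537−0.387) + 0.251·(0.312−0.222) = +0.102.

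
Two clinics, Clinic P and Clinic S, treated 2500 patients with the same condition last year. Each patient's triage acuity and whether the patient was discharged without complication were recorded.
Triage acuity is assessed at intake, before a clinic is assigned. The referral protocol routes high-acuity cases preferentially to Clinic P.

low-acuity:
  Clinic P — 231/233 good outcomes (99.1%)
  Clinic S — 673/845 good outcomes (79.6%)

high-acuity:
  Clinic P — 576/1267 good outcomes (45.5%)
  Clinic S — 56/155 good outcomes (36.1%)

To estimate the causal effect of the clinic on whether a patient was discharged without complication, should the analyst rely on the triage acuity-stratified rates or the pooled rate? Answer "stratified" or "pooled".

stratified

Since triage acuity is a pre-existing factor (not a product of the clinic) and it affects the outcome on its own, it is a confounder. The stratified rates, not the pooled rate, identify the causal effect.
Within each level — low-acuity: 99.1% vs 79.6%; high-acuity: 45.5% vs 36.1% — Clinic P is higher every time.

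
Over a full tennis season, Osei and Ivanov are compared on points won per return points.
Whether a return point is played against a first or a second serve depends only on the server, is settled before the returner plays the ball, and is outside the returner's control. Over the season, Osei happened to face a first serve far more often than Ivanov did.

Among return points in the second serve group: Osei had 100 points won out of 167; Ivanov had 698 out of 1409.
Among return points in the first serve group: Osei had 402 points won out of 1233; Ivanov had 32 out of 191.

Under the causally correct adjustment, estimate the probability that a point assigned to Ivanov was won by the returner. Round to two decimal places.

Serve type is set before the player has any effect — it is not caused by the player — and it independently drives the outcome. That makes it a confounder, so the causal comparison is within serve type levels.
Standardising Ivanov to the population serve type mix: 0.525·698/1409 + 0.475·32/191 = 0.340.

0.34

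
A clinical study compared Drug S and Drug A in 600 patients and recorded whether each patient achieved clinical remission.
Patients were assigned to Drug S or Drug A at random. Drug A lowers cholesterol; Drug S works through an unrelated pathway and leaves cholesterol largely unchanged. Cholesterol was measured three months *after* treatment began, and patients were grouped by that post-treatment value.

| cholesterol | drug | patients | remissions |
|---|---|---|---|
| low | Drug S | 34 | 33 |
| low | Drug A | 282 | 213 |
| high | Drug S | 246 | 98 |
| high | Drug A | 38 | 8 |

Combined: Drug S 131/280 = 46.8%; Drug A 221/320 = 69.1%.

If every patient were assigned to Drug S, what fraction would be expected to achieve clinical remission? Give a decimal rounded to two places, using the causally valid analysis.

0.47

Within every cholesterol level Drug S has the higher rate, yet pooled Drug A does — Simpson's reversal.
Cholesterol lies on the pathway drug → cholesterol → outcome, so adjusting for it blocks the indirect effect. For the total causal effect of drug, use the unadjusted pooled rates.
So P(outcome | do(Drug S)) is just the pooled rate for Drug S: 131/280 = 0.468.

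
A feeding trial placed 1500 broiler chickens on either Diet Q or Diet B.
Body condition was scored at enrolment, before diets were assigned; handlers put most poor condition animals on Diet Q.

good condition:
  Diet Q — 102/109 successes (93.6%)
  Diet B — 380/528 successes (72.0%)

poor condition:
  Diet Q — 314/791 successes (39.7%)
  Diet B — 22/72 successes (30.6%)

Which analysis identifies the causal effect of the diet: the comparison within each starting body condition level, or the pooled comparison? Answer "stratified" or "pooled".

Since starting body condition is a pre-existing factor (not a product of the diet) and it affects the outcome on its own, it is a confounder. The stratified rates, not the pooled rate, identify the causal effect.
Within each level — good condition: 93.6% vs 72.0%; poor condition: 39.7% vs 30.6% — Diet Q is higher every time.

stratified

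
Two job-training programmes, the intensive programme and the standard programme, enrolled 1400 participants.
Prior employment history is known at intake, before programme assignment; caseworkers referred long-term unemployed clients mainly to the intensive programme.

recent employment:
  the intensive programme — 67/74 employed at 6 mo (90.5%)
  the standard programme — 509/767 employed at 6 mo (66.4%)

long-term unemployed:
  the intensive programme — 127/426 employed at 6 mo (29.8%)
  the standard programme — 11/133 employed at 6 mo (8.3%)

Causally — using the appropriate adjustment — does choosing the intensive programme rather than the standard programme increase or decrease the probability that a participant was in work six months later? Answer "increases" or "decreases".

Within every prior employment history level the intensive programme has the higher rate, yet pooled the standard programme does — Simpson's reversal.
The imbalance in prior employment history arose from how participants were allocated, not from anything the programme did; and prior employment history independently affects the outcome. The pooled gap is confounded — condition on prior employment history.
Within each level — recent employment: 90.5% vs 66.4%; long-term unemployed: 29.8% vs 8.3% — the intensive programme is higher every time.

increases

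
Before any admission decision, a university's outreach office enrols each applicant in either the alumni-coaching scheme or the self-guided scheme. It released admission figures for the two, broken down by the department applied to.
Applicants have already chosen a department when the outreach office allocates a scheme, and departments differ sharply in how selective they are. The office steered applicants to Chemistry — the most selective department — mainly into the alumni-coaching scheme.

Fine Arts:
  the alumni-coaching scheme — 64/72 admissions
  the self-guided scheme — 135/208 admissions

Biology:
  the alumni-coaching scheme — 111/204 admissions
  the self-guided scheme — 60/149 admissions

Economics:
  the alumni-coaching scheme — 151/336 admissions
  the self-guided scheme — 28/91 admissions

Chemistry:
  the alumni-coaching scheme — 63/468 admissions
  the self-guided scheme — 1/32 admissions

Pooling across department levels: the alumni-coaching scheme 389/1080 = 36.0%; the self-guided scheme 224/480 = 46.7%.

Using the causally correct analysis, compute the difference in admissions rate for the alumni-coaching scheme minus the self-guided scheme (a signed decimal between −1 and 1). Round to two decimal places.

+0.15

Within every department level the alumni-coaching scheme has the higher rate, yet pooled the self-guided scheme does — Simpson's reversal.
Department differs across outreach schemes for reasons unrelated to any effect of the outreach scheme itself, and it separately predicts the outcome — a classic confounder. We must compare within department levels.
Adjusting over the population distribution of department: 0.179·(0.889−0.649) + 0.226·(0.544−0.403) + 0.274·(0.449−0.308) + 0.321·(0.135−0.031) = +0.147.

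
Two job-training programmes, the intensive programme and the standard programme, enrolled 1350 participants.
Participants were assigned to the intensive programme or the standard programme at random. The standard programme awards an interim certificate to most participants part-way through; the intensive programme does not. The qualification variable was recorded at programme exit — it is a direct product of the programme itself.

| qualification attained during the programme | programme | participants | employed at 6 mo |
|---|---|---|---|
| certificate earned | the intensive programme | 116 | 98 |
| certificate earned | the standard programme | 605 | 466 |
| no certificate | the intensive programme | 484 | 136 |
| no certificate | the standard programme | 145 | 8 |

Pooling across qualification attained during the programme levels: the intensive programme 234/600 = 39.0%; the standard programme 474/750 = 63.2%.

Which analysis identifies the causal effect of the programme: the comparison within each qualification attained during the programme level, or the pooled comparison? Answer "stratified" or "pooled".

pooled

the intensive programme is higher inside every qualification attained during the programme stratum but the standard programme is higher in aggregate. Whether to stratify depends on how qualification attained during the programme relates to the programme.
Stratifying would compare programmes among participants the programmes themselves sorted into qualification attained during the programme groups — a form of selection on an intermediate. The unconditioned pooled rates give the total causal effect.
Pooled: the intensive programme 39.0% vs the standard programme 63.2%; the standard programme is higher overall.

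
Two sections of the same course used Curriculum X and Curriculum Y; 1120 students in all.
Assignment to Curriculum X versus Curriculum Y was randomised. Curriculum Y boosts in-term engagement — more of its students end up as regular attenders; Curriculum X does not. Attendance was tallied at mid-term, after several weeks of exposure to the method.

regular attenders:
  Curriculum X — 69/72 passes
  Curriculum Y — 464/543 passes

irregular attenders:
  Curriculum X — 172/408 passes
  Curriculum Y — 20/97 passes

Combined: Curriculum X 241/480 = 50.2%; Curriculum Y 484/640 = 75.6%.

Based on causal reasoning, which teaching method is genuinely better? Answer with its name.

Curriculum Y

Mid-term attendance is downstream of the teaching method. One should not condition on a consequence of treatment, so the overall rates are the right comparison.
Pooled: Curriculum X 50.2% vs Curriculum Y 75.6%; Curriculum Y is higher overall.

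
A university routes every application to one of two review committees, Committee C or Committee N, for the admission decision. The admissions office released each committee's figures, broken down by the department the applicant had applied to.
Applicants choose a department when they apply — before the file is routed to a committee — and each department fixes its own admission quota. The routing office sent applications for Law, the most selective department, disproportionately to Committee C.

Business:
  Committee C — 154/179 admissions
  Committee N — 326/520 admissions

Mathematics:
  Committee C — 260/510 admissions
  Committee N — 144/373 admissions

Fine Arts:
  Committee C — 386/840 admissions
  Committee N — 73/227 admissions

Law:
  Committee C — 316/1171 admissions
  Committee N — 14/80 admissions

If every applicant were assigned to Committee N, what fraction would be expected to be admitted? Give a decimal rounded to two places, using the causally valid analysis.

Since department is a pre-existing factor (not a product of the review committee) and it affects the outcome on its own, it is a confounder. The stratified rates, not the pooled rate, identify the causal effect.
Standardising Committee N to the population department mix: 0.179·326/520 + 0.226·144/373 + 0.274·73/227 + 0.321·14/80 = 0.344.

0.34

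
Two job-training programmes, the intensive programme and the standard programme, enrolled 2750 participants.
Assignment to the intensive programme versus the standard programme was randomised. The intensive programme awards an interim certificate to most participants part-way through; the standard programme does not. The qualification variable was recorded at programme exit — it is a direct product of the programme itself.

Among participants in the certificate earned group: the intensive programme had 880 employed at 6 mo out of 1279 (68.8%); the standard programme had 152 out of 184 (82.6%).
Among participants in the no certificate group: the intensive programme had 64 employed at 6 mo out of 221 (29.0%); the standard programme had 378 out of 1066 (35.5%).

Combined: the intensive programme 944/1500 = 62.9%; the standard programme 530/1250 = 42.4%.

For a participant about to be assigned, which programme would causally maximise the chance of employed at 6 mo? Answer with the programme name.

Stratifying would compare programmes among participants the programmes themselves sorted into qualification attained during the programme groups — a form of selection on an intermediate. The unconditioned pooled rates give the total causal effect.
Pooled: the intensive programme 62.9% vs the standard programme 42.4%; the intensive programme is higher overall.

the intensive programme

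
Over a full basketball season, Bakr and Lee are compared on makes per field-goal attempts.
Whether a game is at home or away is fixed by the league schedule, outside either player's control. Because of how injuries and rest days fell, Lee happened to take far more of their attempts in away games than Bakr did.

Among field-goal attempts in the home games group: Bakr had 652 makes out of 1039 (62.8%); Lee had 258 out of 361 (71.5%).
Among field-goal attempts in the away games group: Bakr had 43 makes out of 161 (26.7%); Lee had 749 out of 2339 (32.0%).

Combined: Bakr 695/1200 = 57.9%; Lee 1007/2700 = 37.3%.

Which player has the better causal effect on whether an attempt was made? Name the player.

Lee

Within every game venue level Lee has the higher rate, yet pooled Bakr does — Simpson's reversal.
Nothing the player does changes game venue; the imbalance is an allocation artefact. With game venue also predicting the outcome, the pooled figure is confounded, and the within-stratum comparison is the causal one.
Within each level — home games: 62.8% vs 71.5%; away games: 26.7% vs 32.0% — Lee is higher every time.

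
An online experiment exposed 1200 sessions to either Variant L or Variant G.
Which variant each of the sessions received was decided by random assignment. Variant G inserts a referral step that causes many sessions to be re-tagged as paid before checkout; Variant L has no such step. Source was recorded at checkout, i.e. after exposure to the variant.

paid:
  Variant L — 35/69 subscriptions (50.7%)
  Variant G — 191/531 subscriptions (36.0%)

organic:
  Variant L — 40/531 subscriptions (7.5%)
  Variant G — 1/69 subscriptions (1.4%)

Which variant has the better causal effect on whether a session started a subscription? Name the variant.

Variant G

Stratifying would compare variants among sessions the variants themselves sorted into traffic source groups — a form of selection on an intermediate. The unconditioned pooled rates give the total causal effect.
Pooled: Variant L 12.5% vs Variant G 32.0%; Variant G is higher overall.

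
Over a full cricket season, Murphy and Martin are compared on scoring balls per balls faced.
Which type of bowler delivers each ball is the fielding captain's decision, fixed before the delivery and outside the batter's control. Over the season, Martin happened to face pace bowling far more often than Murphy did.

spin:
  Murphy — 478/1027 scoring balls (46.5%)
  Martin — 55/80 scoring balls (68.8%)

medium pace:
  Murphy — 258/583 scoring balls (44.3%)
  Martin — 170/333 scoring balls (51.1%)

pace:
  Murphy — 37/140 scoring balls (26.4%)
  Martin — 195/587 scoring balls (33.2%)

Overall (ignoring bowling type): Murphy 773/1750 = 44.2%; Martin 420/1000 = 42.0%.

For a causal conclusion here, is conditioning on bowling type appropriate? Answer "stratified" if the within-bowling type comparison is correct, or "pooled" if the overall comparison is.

The stratified and pooled comparisons disagree (Martin wins within each bowling type; Murphy wins overall), so the answer turns on the causal role of bowling type.
Bowling type differs across players for reasons unrelated to any effect of the player itself, and it separately predicts the outcome — a classic confounder. We must compare within bowling type levels.
Within each level — spin: 46.5% vs 68.8%; medium pace: 44.3% vs 51.1%; pace: 26.4% vs 33.2% — Martin is higher every time.

stratified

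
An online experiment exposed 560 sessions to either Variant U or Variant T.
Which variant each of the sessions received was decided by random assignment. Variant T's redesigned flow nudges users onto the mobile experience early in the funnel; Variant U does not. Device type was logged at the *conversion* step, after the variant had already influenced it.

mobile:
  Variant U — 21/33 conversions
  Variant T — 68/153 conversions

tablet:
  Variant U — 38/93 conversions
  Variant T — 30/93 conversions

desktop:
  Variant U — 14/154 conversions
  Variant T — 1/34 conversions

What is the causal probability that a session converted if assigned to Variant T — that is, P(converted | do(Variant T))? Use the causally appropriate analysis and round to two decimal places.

The device type-specific comparison favours Variant U throughout, but the pooled figures favour Variant T. The question is whether to condition on device type.
Device type here is a post-treatment variable shaped by the variant; conditioning on it would introduce bias rather than remove it. The overall comparison is the causal one.
So P(outcome | do(Variant T)) is just the pooled rate for Variant T: 99/280 = 0.354.

0.35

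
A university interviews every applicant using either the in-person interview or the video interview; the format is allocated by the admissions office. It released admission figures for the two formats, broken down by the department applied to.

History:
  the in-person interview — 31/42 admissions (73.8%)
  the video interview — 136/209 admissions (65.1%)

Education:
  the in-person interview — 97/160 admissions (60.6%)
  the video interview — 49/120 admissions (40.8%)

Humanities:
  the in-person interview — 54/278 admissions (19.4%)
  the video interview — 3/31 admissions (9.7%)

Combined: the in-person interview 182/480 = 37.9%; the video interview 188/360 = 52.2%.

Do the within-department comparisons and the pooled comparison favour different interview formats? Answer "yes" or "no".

Within each department level (History 73.8% vs 65.1%; Education 60.6% vs 40.8%; Humanities 19.4% vs 9.7%), the in-person interview has the higher rate every time. Pooled: 37.9% vs 52.2% — the video interview has the higher rate overall. The two comparisons disagree.

yes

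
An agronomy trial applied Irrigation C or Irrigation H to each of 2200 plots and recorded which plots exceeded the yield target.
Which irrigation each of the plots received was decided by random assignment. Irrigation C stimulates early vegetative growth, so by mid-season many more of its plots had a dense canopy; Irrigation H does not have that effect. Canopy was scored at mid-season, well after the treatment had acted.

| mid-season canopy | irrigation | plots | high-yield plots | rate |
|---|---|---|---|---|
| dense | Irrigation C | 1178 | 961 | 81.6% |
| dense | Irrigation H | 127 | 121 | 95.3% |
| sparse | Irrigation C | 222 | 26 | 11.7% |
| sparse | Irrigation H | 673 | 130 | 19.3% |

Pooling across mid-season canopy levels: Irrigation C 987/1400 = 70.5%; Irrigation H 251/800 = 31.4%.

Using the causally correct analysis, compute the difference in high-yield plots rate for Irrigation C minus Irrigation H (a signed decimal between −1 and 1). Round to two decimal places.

+0.39

Stratifying would compare irrigations among plots the irrigations themselves sorted into mid-season canopy groups — a form of selection on an intermediate. The unconditioned pooled rates give the total causal effect.
The causal difference is the pooled difference: 0.705 − 0.314 = +0.391.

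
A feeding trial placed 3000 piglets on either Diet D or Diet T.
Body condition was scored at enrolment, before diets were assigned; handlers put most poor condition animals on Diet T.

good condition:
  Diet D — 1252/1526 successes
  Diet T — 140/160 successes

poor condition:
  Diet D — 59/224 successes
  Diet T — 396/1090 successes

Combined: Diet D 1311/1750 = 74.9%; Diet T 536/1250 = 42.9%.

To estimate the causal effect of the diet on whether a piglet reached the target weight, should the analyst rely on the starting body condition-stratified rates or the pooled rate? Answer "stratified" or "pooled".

Within every starting body condition level Diet T has the higher rate, yet pooled Diet D does — Simpson's reversal.
Since starting body condition is a pre-existing factor (not a product of the diet) and it affects the outcome on its own, it is a confounder. The stratified rates, not the pooled rate, identify the causal effect.
Within each level — good condition: 82.0% vs 87.5%; poor condition: 26.3% vs 36.3% — Diet T is higher every time.

stratified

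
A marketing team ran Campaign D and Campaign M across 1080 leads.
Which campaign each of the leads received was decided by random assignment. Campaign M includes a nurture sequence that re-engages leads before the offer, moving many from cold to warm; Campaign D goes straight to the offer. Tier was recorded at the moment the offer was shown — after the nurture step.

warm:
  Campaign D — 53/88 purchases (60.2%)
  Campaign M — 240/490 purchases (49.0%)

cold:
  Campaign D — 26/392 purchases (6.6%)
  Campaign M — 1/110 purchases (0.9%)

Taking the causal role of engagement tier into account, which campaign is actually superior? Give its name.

Stratifying would compare campaigns among leads the campaigns themselves sorted into engagement tier groups — a form of selection on an intermediate. The unconditioned pooled rates give the total causal effect.
Pooled: Campaign D 16.5% vs Campaign M 40.2%; Campaign M is higher overall.

Campaign M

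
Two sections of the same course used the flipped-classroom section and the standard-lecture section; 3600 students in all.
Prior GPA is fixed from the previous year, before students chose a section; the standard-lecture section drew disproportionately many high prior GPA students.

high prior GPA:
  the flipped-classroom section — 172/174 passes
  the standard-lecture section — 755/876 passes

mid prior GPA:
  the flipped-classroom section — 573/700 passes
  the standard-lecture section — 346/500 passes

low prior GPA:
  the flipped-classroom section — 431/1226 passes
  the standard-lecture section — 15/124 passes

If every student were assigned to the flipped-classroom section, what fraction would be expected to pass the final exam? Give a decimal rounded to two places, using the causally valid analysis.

The prior GPA band-specific comparison favours the flipped-classroom section throughout, but the pooled figures favour the standard-lecture section. The question is whether to condition on prior GPA band.
Prior GPA band satisfies the back-door criterion: it is not a descendant of the teaching method, and it blocks the spurious path from teaching method to outcome. Adjusting for it (i.e., using the within-prior GPA band rates) gives the causal effect.
Standardising the flipped-classroom section to the population prior GPA band mix: 0.292·172/174 + 0.333·573/700 + 0.375·431/1226 = 0.693.

0.69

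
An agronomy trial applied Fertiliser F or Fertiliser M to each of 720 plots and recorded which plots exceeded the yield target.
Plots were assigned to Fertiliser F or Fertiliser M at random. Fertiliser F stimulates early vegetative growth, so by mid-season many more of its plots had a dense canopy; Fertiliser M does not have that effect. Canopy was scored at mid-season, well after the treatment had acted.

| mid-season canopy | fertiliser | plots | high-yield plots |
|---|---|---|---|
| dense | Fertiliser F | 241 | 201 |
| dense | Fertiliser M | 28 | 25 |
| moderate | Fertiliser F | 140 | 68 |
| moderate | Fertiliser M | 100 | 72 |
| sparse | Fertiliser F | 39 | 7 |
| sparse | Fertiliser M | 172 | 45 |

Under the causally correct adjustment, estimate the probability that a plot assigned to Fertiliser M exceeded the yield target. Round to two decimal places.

0.47

Because the fertiliser influences mid-season canopy, mid-season canopy is a post-treatment mediator, not a confounder. Stratifying on it would bias the estimate; the causal effect is the crude pooled difference.
So P(outcome | do(Fertiliser M)) is just the pooled rate for Fertiliser M: 142/300 = 0.473.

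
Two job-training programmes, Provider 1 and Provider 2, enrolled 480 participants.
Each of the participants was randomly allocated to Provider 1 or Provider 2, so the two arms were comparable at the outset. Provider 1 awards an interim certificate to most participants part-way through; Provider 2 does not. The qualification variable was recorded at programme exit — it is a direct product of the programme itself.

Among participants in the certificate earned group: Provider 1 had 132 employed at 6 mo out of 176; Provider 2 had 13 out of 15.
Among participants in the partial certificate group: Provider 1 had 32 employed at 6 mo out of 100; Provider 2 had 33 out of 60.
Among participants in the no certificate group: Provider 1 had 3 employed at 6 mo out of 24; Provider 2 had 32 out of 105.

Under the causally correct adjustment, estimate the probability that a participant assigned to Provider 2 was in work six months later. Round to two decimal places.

The stratified and pooled comparisons disagree (Provider 2 wins within each qualification attained during the programme; Provider 1 wins overall), so the answer turns on the causal role of qualification attained during the programme.
Qualification attained during the programme is downstream of the programme. One should not condition on a consequence of treatment, so the overall rates are the right comparison.
So P(outcome | do(Provider 2)) is just the pooled rate for Provider 2: 78/180 = 0.433.

0.43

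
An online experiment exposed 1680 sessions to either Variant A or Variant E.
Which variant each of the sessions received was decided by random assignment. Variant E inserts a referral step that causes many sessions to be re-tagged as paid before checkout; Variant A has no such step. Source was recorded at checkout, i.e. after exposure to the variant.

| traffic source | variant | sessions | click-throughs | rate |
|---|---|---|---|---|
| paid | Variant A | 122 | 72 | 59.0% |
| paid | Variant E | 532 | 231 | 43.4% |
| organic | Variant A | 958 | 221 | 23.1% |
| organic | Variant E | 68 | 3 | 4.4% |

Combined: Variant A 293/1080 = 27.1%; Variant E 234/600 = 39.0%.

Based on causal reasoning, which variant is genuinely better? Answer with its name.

Traffic source is recorded after the variant and is itself shifted by it — it sits on the causal path from variant to outcome. Conditioning on a mediator would strip out part of the effect we want; the pooled comparison gives the total causal effect.
Pooled: Variant A 27.1% vs Variant E 39.0%; Variant E is higher overall.

Variant E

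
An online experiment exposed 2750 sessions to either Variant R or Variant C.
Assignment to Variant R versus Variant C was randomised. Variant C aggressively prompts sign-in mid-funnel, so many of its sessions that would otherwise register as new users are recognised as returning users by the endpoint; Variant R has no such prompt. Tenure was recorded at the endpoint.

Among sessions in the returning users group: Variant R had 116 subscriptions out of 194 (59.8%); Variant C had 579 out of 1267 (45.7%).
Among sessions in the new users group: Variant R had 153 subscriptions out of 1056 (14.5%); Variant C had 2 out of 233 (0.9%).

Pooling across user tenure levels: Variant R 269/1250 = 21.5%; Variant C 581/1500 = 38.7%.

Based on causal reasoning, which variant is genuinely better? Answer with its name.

Variant C

Variant R is higher inside every user tenure stratum but Variant C is higher in aggregate. Whether to stratify depends on how user tenure relates to the variant.
User tenure is recorded after the variant and is itself shifted by it — it sits on the causal path from variant to outcome. Conditioning on a mediator would strip out part of the effect we want; the pooled comparison gives the total causal effect.
Pooled: Variant R 21.5% vs Variant C 38.7%; Variant C is higher overall.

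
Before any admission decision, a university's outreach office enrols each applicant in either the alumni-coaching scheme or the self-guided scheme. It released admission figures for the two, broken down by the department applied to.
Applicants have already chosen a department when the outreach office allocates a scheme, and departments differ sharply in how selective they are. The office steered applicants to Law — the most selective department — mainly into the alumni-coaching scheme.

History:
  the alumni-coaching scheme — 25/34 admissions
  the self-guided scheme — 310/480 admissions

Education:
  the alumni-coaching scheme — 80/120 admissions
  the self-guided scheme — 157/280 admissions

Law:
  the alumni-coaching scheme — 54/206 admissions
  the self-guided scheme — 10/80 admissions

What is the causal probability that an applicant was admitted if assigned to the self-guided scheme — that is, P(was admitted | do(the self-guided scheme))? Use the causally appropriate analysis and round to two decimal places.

0.49

The department-specific comparison favours the alumni-coaching scheme throughout, but the pooled figures favour the self-guided scheme. The question is whether to condition on department.
Since department is a pre-existing factor (not a product of the outreach scheme) and it affects the outcome on its own, it is a confounder. The stratified rates, not the pooled rate, identify the causal effect.
Standardising the self-guided scheme to the population department mix: 0.428·310/480 + 0.333·157/280 + 0.238·10/80 = 0.493.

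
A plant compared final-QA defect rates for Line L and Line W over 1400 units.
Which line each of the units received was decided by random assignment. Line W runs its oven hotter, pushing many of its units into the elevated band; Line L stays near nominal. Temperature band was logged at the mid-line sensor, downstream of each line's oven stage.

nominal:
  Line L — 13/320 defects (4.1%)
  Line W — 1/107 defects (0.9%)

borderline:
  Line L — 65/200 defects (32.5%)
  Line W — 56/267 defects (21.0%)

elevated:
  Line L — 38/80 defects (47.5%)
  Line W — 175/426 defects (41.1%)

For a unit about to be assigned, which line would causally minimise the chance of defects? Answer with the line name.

Within every in-process temperature band level Line W has the lower rate, yet pooled Line L does — Simpson's reversal.
In-process temperature band here is a post-treatment variable shaped by the line; conditioning on it would introduce bias rather than remove it. The overall comparison is the causal one.
Pooled: Line L 19.3% vs Line W 29.0%; Line L is lower overall.

Line L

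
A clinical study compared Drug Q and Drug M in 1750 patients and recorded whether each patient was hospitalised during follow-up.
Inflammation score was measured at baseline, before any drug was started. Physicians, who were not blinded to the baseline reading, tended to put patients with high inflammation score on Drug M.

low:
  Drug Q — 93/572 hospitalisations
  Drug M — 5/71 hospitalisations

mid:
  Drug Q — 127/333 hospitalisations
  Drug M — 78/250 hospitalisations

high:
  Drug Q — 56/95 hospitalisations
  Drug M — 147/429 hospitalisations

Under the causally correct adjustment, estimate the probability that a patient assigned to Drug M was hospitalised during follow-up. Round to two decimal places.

0.23

The inflammation score-specific comparison favours Drug M throughout, but the pooled figures favour Drug Q. The question is whether to condition on inflammation score.
Nothing the drug does changes inflammation score; the imbalance is an allocation artefact. With inflammation score also predicting the outcome, the pooled figure is confounded, and the within-stratum comparison is the causal one.
Standardising Drug M to the population inflammation score mix: 0.367·5/71 + 0.333·78/250 + 0.299·147/429 = 0.232.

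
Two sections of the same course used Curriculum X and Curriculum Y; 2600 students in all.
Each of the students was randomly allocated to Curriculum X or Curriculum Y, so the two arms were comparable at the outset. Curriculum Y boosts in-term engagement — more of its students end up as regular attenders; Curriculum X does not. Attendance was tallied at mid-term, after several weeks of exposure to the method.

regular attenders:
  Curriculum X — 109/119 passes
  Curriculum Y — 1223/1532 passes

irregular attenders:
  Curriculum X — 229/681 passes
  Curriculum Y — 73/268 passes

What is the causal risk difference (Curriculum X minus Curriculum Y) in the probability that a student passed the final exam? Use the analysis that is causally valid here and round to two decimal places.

The stratified and pooled comparisons disagree (Curriculum X wins within each mid-term attendance; Curriculum Y wins overall), so the answer turns on the causal role of mid-term attendance.
Mid-term attendance here is a post-treatment variable shaped by the teaching method; conditioning on it would introduce bias rather than remove it. The overall comparison is the causal one.
The causal difference is the pooled difference: 0.422 − 0.720 = -0.297.

-0.30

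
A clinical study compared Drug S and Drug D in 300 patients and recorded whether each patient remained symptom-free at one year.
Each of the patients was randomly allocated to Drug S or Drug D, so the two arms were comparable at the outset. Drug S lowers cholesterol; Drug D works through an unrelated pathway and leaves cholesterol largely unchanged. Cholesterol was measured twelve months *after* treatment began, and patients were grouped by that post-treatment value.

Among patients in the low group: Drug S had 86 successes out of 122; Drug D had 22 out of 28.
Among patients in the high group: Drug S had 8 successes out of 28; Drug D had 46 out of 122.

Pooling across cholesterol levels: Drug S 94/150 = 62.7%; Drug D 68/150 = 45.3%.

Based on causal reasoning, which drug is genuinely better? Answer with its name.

Drug S

Stratifying would compare drugs among patients the drugs themselves sorted into cholesterol groups — a form of selection on an intermediate. The unconditioned pooled rates give the total causal effect.
Pooled: Drug S 62.7% vs Drug D 45.3%; Drug S is higher overall.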